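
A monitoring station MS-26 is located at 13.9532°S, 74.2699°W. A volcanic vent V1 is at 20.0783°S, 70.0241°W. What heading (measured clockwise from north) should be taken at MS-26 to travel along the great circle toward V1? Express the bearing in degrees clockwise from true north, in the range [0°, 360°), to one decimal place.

147.1°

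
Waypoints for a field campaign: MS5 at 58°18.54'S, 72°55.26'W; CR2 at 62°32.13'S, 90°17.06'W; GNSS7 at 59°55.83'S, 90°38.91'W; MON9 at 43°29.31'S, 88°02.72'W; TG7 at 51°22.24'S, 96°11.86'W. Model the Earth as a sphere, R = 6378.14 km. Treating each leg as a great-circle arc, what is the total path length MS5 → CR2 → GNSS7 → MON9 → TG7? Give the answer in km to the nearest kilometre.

MS5: φ = -58.30900°, λ = -72.92100°
CR2: φ = -62.53550°, λ = -90.28433°
GNSS7: φ = -59.93050°, λ = -90.64850°
MON9: φ = -43.48850°, λ = -88.04533°
TG7: φ = -51.37067°, λ = -96.19767°
MS5→CR2: c = 0.166083 rad, d = 1059.30 km
CR2→GNSS7: c = 0.045568 rad, d = 290.64 km
GNSS7→MON9: c = 0.288289 rad, d = 1838.75 km
MON9→TG7: c = 0.167676 rad, d = 1069.46 km
Total = 1059.30 + 290.64 + 1838.75 + 1069.46 = 4258.16 km

4258 km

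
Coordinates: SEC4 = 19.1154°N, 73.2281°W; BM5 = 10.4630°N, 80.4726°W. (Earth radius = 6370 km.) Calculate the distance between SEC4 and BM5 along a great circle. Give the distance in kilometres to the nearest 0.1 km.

Δφ = -8.6524°,  Δλ = -7.2445°
a = sin²(Δφ/2) + cos φ₁ cos φ₂ sin²(Δλ/2) = 0.009399
c = 2·arcsin(√a) = 0.194203 rad = 11.1270°
d = R·c = 6370 × 0.194203 = 1237.1 km

1237.1 km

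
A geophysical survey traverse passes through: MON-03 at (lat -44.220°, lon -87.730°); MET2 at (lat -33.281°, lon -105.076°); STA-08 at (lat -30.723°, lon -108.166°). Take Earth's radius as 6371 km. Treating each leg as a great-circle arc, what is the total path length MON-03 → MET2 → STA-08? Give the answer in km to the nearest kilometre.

MON-03→MET2: c = 0.302541 rad, d = 1927.49 km
MET2→STA-08: c = 0.063906 rad, d = 407.15 km
Total = 1927.49 + 407.15 = 2334.63 km

2335 km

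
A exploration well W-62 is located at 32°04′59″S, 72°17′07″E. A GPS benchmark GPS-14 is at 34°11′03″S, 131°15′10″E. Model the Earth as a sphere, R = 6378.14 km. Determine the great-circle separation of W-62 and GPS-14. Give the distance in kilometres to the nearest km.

5423 km

W-62: φ = -32.08306°, λ = +72.28528°
GPS-14: φ = -34.18417°, λ = +131.25278°
Δφ = -2.1011°,  Δλ = 58.9675°
a = sin²(Δφ/2) + cos φ₁ cos φ₂ sin²(Δλ/2) = 0.170121
c = 2·arcsin(√a) = 0.850299 rad = 48.7185°
d = R·c = 6378.14 × 0.850299 = 5423.3 km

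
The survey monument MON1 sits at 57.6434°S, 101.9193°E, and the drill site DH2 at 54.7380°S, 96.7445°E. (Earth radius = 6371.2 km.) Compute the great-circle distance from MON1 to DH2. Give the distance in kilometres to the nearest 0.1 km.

454.6 km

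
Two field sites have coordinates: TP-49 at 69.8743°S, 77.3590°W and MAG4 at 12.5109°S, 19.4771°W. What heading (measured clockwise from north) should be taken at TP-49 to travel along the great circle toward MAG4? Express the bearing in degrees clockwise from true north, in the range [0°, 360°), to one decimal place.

63.5°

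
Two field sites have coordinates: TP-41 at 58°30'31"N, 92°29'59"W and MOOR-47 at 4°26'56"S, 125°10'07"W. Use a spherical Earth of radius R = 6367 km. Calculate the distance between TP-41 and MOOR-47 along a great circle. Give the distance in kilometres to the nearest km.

7573 km

TP-41: φ = +58.50861°, λ = -92.49972°
MOOR-47: φ = -4.44889°, λ = -125.16861°
Δφ = -62.9575°,  Δλ = -32.6689°
a = sin²(Δφ/2) + cos φ₁ cos φ₂ sin²(Δλ/2) = 0.313868
c = 2·arcsin(√a) = 1.189350 rad = 68.1447°
d = R·c = 6367 × 1.189350 = 7572.6 km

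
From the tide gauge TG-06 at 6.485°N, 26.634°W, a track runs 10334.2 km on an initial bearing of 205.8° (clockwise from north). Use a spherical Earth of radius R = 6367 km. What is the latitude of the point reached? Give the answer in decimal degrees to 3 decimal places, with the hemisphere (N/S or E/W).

64.058°S

δ = d/R = 10334.2/6367 = 1.623088 rad
φ₂ = arcsin(sin φ₁ cos δ + cos φ₁ sin δ cos θ)
   = arcsin(0.11294·-0.05227 + 0.99360·0.99863·-0.90032) = -64.05816°
λ₂ = λ₁ + atan2(sin θ sin δ cos φ₁, cos δ − sin φ₁ sin φ₂) = -110.12202°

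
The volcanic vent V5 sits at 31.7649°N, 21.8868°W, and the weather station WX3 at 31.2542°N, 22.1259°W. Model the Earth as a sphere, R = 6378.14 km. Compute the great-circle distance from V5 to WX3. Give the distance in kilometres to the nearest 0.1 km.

61.2 km

Δφ = -0.5107°,  Δλ = -0.2391°
a = sin²(Δφ/2) + cos φ₁ cos φ₂ sin²(Δλ/2) = 0.000023
c = 2·arcsin(√a) = 0.009597 rad = 0.5499°
d = R·c = 6378.14 × 0.009597 = 61.2 km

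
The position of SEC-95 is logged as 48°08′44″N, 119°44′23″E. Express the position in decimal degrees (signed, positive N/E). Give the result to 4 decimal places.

lat: 48.1456° N → +48.1456°
lon: 119.7397° E → +119.7397°

+48.1456°, +119.7397°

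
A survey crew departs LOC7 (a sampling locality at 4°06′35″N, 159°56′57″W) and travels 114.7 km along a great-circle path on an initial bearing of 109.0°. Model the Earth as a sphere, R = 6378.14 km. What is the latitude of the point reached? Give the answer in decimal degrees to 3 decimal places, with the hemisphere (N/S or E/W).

3.774°N

LOC7: φ = +4.10972°, λ = -159.94917°
δ = d/R = 114.7/6378.14 = 0.017983 rad
φ₂ = arcsin(sin φ₁ cos δ + cos φ₁ sin δ cos θ)
   = arcsin(0.07167·0.99984 + 0.99743·0.01798·-0.32557) = 3.77369°
λ₂ = λ₁ + atan2(sin θ sin δ cos φ₁, cos δ − sin φ₁ sin φ₂) = -158.97282°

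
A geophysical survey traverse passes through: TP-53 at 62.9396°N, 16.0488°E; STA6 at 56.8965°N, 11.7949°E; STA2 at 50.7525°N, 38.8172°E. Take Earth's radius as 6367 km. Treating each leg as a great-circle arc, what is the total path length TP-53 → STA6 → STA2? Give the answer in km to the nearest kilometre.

2596 km

TP-53→STA6: c = 0.111785 rad, d = 711.74 km
STA6→STA2: c = 0.295921 rad, d = 1884.13 km
Total = 711.74 + 1884.13 = 2595.87 km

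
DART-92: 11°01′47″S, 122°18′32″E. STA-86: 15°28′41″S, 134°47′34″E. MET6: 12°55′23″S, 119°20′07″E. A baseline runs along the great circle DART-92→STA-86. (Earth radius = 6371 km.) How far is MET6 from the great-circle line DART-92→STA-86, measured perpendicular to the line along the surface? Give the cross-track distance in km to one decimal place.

315.4 km

DART-92: φ = -11.02972°, λ = +122.30889°
STA-86: φ = -15.47806°, λ = +134.79278°
MET6: φ = -12.92306°, λ = +119.33528°
δ₁₃ = central angle DART-92→MET6 = 0.060574 rad  (haversine)
θ₁₃ = bearing DART-92→MET6 = 236.639°,  θ₁₂ = bearing DART-92→STA-86 = 111.466°
dₓₜ = R·arcsin(sin δ₁₃ · sin(θ₁₃ − θ₁₂)) = 6371·arcsin(0.06054·sin(125.173°)) = 315.392 km
|dₓₜ| = 315.392 km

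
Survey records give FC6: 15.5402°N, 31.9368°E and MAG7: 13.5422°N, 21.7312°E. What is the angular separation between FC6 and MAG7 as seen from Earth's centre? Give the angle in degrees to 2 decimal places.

Δφ = -1.9980°,  Δλ = -10.2056°
a = sin²(Δφ/2) + cos φ₁ cos φ₂ sin²(Δλ/2) = 0.007714
c = 2·arcsin(√a) = 0.175882 rad = 10.0773°

10.08°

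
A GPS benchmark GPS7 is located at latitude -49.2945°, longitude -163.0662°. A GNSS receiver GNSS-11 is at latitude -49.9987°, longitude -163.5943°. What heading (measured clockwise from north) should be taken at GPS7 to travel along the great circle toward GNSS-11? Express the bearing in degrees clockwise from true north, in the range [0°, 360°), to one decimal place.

Δλ = -0.5281°
y = sin Δλ · cos φ₂ = -0.005925
x = cos φ₁ sin φ₂ − sin φ₁ cos φ₂ cos Δλ = -0.012311
θ = atan2(y, x) = -154.3007° → 205.6993° (mod 360°)

205.7°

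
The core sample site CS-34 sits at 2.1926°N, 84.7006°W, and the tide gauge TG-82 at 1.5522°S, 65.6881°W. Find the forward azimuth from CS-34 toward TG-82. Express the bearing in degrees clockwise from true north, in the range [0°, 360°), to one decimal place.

101.0°

Δλ = 19.0125°
y = sin Δλ · cos φ₂ = 0.325655
x = cos φ₁ sin φ₂ − sin φ₁ cos φ₂ cos Δλ = -0.063226
θ = atan2(y, x) = 100.9873° → 100.9873° (mod 360°)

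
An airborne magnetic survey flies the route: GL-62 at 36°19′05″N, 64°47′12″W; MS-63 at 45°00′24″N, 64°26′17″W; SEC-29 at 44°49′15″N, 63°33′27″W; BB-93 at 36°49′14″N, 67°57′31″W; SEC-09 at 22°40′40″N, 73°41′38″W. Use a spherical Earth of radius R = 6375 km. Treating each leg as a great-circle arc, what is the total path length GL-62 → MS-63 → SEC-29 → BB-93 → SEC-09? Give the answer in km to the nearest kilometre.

GL-62: φ = +36.31806°, λ = -64.78667°
MS-63: φ = +45.00667°, λ = -64.43806°
SEC-29: φ = +44.82083°, λ = -63.55750°
BB-93: φ = +36.82056°, λ = -67.95861°
SEC-09: φ = +22.67778°, λ = -73.69389°
GL-62→MS-63: c = 0.151715 rad, d = 967.18 km
MS-63→SEC-29: c = 0.011357 rad, d = 72.40 km
SEC-29→BB-93: c = 0.151187 rad, d = 963.81 km
BB-93→SEC-09: c = 0.261542 rad, d = 1667.33 km
Total = 967.18 + 72.40 + 963.81 + 1667.33 = 3670.72 km

3671 km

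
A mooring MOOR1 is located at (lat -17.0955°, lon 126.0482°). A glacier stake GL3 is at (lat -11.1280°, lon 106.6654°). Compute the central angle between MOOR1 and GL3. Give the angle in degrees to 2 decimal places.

19.71°

Δφ = 5.9675°,  Δλ = -19.3828°
a = sin²(Δφ/2) + cos φ₁ cos φ₂ sin²(Δλ/2) = 0.029287
c = 2·arcsin(√a) = 0.343962 rad = 19.7075°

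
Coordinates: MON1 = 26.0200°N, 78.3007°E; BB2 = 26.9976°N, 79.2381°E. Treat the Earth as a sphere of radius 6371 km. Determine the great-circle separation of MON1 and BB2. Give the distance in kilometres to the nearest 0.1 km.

143.2 km

Δφ = 0.9776°,  Δλ = 0.9374°
a = sin²(Δφ/2) + cos φ₁ cos φ₂ sin²(Δλ/2) = 0.000126
c = 2·arcsin(√a) = 0.022482 rad = 1.2882°
d = R·c = 6371 × 0.022482 = 143.2 km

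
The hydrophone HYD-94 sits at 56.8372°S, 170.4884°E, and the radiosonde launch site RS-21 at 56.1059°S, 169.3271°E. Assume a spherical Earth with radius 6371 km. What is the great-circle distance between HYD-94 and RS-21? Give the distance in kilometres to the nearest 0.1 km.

Δφ = 0.7313°,  Δλ = -1.1613°
a = sin²(Δφ/2) + cos φ₁ cos φ₂ sin²(Δλ/2) = 0.000072
c = 2·arcsin(√a) = 0.016977 rad = 0.9727°
d = R·c = 6371 × 0.016977 = 108.2 km

108.2 km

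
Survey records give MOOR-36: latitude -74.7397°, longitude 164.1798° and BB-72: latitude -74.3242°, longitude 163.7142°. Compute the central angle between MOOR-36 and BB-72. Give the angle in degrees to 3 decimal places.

0.434°

Δφ = 0.4155°,  Δλ = -0.4656°
a = sin²(Δφ/2) + cos φ₁ cos φ₂ sin²(Δλ/2) = 0.000014
c = 2·arcsin(√a) = 0.007569 rad = 0.4337°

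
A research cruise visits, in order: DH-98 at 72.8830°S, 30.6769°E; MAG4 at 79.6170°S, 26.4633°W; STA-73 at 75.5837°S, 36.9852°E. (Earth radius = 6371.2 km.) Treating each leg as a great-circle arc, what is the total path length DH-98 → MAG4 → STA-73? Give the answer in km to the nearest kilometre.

DH-98→MAG4: c = 0.250302 rad, d = 1594.73 km
MAG4→STA-73: c = 0.234158 rad, d = 1491.87 km
Total = 1594.73 + 1491.87 = 3086.59 km

3087 km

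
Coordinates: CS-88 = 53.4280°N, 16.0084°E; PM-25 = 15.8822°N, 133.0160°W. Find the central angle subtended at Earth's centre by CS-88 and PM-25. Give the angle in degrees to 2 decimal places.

105.76°

Δφ = -37.5458°,  Δλ = -149.0244°
a = sin²(Δφ/2) + cos φ₁ cos φ₂ sin²(Δλ/2) = 0.635789
c = 2·arcsin(√a) = 1.845829 rad = 105.7582°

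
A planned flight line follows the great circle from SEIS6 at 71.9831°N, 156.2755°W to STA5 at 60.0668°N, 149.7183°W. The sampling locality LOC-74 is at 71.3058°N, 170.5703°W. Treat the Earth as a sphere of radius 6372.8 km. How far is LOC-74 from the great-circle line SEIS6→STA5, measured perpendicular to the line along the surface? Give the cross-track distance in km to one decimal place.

490.2 km

δ₁₃ = central angle SEIS6→LOC-74 = 0.079258 rad  (haversine)
θ₁₃ = bearing SEIS6→LOC-74 = 268.275°,  θ₁₂ = bearing SEIS6→STA5 = 164.348°
dₓₜ = R·arcsin(sin δ₁₃ · sin(θ₁₃ − θ₁₂)) = 6372.8·arcsin(0.07918·sin(103.927°)) = 490.219 km
|dₓₜ| = 490.219 km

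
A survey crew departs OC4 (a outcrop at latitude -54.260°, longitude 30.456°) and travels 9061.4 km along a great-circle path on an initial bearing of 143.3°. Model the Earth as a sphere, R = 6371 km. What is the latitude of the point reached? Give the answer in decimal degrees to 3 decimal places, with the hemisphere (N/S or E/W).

δ = d/R = 9061.4/6371 = 1.422288 rad
φ₂ = arcsin(sin φ₁ cos δ + cos φ₁ sin δ cos θ)
   = arcsin(-0.81168·0.14796 + 0.58411·0.98899·-0.80178) = -35.68061°
λ₂ = λ₁ + atan2(sin θ sin δ cos φ₁, cos δ − sin φ₁ sin φ₂) = 163.76720°

35.681°S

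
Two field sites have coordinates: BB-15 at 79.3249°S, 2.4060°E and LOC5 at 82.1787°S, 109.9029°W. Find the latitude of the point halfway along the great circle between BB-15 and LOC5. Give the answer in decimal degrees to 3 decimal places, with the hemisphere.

Bx = cos φ₂ cos Δλ = -0.051657,  By = cos φ₂ sin Δλ = -0.125898
φₘ = atan2(sin φ₁ + sin φ₂, √((cos φ₁ + Bx)² + By²)) = -84.68576°
λₘ = λ₁ + atan2(By, cos φ₁ + Bx) = -40.89778°

84.686°S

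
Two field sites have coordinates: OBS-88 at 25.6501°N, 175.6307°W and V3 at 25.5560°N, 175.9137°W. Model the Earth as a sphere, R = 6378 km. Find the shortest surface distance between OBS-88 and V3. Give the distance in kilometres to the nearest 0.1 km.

Δφ = -0.0941°,  Δλ = -0.2830°
a = sin²(Δφ/2) + cos φ₁ cos φ₂ sin²(Δλ/2) = 0.000006
c = 2·arcsin(√a) = 0.004747 rad = 0.2720°
d = R·c = 6378 × 0.004747 = 30.3 km

30.3 km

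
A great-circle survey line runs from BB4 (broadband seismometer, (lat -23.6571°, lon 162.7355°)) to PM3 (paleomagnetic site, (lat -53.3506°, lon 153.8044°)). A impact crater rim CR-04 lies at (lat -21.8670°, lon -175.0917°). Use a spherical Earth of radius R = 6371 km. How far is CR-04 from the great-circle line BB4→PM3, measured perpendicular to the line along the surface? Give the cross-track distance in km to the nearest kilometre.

2235 km

δ₁₃ = central angle BB4→CR-04 = 0.357856 rad  (haversine)
θ₁₃ = bearing BB4→CR-04 = 89.395°,  θ₁₂ = bearing BB4→PM3 = 190.536°
dₓₜ = R·arcsin(sin δ₁₃ · sin(θ₁₃ − θ₁₂)) = 6371·arcsin(0.35027·sin(-101.141°)) = -2235.063 km
|dₓₜ| = 2235.063 km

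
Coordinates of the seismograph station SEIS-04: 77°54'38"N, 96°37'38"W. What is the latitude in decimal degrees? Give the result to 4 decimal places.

77.9106°N

77° + 54′/60 + 38″/3600 = 77 + 0.90000 + 0.01056 = 77.9106°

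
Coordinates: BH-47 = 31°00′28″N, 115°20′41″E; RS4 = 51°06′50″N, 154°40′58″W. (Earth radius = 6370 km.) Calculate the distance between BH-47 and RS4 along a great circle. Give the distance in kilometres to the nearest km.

7376 km

BH-47: φ = +31.00778°, λ = +115.34472°
RS4: φ = +51.11389°, λ = -154.68278°
Δφ = 20.1061°,  Δλ = 89.9725°
a = sin²(Δφ/2) + cos φ₁ cos φ₂ sin²(Δλ/2) = 0.299374
c = 2·arcsin(√a) = 1.157913 rad = 66.3435°
d = R·c = 6370 × 1.157913 = 7375.9 km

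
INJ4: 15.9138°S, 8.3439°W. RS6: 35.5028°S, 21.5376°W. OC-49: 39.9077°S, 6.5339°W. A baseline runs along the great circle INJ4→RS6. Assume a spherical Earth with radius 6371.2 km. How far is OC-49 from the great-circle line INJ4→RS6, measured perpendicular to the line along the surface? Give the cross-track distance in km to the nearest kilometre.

1386 km

δ₁₃ = central angle INJ4→OC-49 = 0.419677 rad  (haversine)
θ₁₃ = bearing INJ4→OC-49 = 176.591°,  θ₁₂ = bearing INJ4→RS6 = 208.574°
dₓₜ = R·arcsin(sin δ₁₃ · sin(θ₁₃ − θ₁₂)) = 6371.2·arcsin(0.40747·sin(-31.983°)) = -1385.956 km
|dₓₜ| = 1385.956 km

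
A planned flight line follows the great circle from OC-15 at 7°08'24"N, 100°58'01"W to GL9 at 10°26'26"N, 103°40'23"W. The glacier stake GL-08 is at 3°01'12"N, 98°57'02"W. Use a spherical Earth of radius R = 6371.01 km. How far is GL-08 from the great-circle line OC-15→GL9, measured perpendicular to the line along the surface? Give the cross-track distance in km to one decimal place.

112.2 km

OC-15: φ = +7.14000°, λ = -100.96694°
GL9: φ = +10.44056°, λ = -103.67306°
GL-08: φ = +3.02000°, λ = -98.95056°
δ₁₃ = central angle OC-15→GL-08 = 0.079994 rad  (haversine)
θ₁₃ = bearing OC-15→GL-08 = 153.915°,  θ₁₂ = bearing OC-15→GL9 = 321.181°
dₓₜ = R·arcsin(sin δ₁₃ · sin(θ₁₃ − θ₁₂)) = 6371.01·arcsin(0.07991·sin(-167.267°)) = -112.218 km
|dₓₜ| = 112.218 km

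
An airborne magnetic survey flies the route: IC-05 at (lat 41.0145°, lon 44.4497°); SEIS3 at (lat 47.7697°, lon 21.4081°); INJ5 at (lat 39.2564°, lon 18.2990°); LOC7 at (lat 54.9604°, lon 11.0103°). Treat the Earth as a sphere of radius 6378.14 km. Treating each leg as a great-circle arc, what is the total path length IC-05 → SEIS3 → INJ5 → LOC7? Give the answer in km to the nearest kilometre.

4783 km

IC-05→SEIS3: c = 0.309129 rad, d = 1971.67 km
SEIS3→INJ5: c = 0.153673 rad, d = 980.15 km
INJ5→LOC7: c = 0.287060 rad, d = 1830.91 km
Total = 1971.67 + 980.15 + 1830.91 = 4782.73 km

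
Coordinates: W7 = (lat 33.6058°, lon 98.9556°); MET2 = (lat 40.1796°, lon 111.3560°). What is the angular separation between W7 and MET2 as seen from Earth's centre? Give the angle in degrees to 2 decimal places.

11.88°

Δφ = 6.5738°,  Δλ = 12.4004°
a = sin²(Δφ/2) + cos φ₁ cos φ₂ sin²(Δλ/2) = 0.010710
c = 2·arcsin(√a) = 0.207349 rad = 11.8802°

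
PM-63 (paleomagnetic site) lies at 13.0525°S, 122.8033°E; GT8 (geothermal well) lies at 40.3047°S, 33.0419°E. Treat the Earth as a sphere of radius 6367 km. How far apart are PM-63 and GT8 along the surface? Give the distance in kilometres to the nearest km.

Δφ = -27.2522°,  Δλ = -89.7614°
a = sin²(Δφ/2) + cos φ₁ cos φ₂ sin²(Δλ/2) = 0.425409
c = 2·arcsin(√a) = 1.421056 rad = 81.4205°
d = R·c = 6367 × 1.421056 = 9047.9 km

9048 km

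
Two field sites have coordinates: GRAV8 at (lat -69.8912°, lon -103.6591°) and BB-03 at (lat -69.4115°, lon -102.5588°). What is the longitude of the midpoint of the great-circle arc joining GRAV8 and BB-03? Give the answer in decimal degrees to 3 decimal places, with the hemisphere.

103.103°W

Bx = cos φ₂ cos Δλ = 0.351589,  By = cos φ₂ sin Δλ = 0.006753
φₘ = atan2(sin φ₁ + sin φ₂, √((cos φ₁ + Bx)² + By²)) = -69.65221°
λₘ = λ₁ + atan2(By, cos φ₁ + Bx) = -103.10274°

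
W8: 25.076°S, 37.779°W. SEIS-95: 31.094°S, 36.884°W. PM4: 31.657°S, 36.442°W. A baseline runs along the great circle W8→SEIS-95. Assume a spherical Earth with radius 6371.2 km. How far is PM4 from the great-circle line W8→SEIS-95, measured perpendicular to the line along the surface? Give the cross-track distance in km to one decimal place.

33.1 km

δ₁₃ = central angle W8→PM4 = 0.116677 rad  (haversine)
θ₁₃ = bearing W8→PM4 = 170.177°,  θ₁₂ = bearing W8→SEIS-95 = 172.732°
dₓₜ = R·arcsin(sin δ₁₃ · sin(θ₁₃ − θ₁₂)) = 6371.2·arcsin(0.11641·sin(-2.556°)) = -33.072 km
|dₓₜ| = 33.072 km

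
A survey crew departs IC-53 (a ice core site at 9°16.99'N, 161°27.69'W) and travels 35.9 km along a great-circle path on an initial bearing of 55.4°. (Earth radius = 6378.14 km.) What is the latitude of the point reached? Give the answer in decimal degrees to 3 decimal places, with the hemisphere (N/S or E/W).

IC-53: φ = +9.28317°, λ = -161.46150°
δ = d/R = 35.9/6378.14 = 0.005629 rad
φ₂ = arcsin(sin φ₁ cos δ + cos φ₁ sin δ cos θ)
   = arcsin(0.16131·0.99998 + 0.98690·0.00563·0.56784) = 9.46619°
λ₂ = λ₁ + atan2(sin θ sin δ cos φ₁, cos δ − sin φ₁ sin φ₂) = -161.19238°

9.466°N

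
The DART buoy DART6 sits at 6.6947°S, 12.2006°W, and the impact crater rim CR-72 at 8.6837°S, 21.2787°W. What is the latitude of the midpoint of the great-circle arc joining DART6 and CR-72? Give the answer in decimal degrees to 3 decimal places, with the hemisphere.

Bx = cos φ₂ cos Δλ = 0.976155,  By = cos φ₂ sin Δλ = -0.155972
φₘ = atan2(sin φ₁ + sin φ₂, √((cos φ₁ + Bx)² + By²)) = -7.71310°
λₘ = λ₁ + atan2(By, cos φ₁ + Bx) = -16.72899°

7.713°S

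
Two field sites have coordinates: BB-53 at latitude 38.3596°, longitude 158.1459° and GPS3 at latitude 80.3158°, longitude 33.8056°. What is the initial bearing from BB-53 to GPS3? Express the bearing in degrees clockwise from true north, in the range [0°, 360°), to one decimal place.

Δλ = -124.3403°
y = sin Δλ · cos φ₂ = -0.138898
x = cos φ₁ sin φ₂ − sin φ₁ cos φ₂ cos Δλ = 0.831847
θ = atan2(y, x) = -9.4795° → 350.5205° (mod 360°)

350.5°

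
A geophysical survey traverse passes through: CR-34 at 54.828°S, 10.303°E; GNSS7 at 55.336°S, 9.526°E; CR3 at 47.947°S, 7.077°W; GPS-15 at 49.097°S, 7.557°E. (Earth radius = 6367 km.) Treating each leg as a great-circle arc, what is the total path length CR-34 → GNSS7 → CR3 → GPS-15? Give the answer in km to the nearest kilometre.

2561 km

CR-34→GNSS7: c = 0.011784 rad, d = 75.03 km
GNSS7→CR3: c = 0.220389 rad, d = 1403.22 km
CR3→GPS-15: c = 0.170083 rad, d = 1082.92 km
Total = 75.03 + 1403.22 + 1082.92 = 2561.17 km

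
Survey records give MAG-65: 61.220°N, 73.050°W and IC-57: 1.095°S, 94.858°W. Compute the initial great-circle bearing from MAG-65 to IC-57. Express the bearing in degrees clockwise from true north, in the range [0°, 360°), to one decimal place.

204.3°

Δλ = -21.8080°
y = sin Δλ · cos φ₂ = -0.371430
x = cos φ₁ sin φ₂ − sin φ₁ cos φ₂ cos Δλ = -0.822801
θ = atan2(y, x) = -155.7046° → 204.2954° (mod 360°)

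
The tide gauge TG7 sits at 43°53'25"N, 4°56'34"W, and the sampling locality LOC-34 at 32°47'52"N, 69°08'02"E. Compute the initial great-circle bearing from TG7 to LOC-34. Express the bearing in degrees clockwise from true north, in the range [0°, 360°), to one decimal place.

TG7: φ = +43.89028°, λ = -4.94278°
LOC-34: φ = +32.79778°, λ = +69.13389°
Δλ = 74.0767°
y = sin Δλ · cos φ₂ = 0.808334
x = cos φ₁ sin φ₂ − sin φ₁ cos φ₂ cos Δλ = 0.230487
θ = atan2(y, x) = 74.0851° → 74.0851° (mod 360°)

74.1°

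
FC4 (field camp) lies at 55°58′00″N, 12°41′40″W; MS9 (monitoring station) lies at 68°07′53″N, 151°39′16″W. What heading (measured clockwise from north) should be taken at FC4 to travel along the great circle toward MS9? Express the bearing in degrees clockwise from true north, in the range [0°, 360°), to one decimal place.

342.0°

FC4: φ = +55.96667°, λ = -12.69444°
MS9: φ = +68.13139°, λ = -151.65444°
Δλ = -138.9600°
y = sin Δλ · cos φ₂ = -0.244565
x = cos φ₁ sin φ₂ − sin φ₁ cos φ₂ cos Δλ = 0.752222
θ = atan2(y, x) = -18.0105° → 341.9895° (mod 360°)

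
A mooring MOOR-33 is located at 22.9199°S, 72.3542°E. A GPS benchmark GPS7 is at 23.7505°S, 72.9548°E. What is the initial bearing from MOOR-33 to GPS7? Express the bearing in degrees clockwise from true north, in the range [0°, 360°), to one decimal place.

146.5°

Δλ = 0.6006°
y = sin Δλ · cos φ₂ = 0.009594
x = cos φ₁ sin φ₂ − sin φ₁ cos φ₂ cos Δλ = -0.014516
θ = atan2(y, x) = 146.5365° → 146.5365° (mod 360°)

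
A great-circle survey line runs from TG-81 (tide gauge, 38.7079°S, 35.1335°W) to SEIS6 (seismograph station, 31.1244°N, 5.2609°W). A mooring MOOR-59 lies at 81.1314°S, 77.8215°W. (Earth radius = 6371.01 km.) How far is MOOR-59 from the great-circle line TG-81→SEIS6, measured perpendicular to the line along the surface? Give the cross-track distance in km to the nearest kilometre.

1381 km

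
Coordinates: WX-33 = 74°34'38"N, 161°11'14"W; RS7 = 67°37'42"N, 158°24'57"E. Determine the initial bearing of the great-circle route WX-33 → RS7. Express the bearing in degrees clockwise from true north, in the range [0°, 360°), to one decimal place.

WX-33: φ = +74.57722°, λ = -161.18722°
RS7: φ = +67.62833°, λ = +158.41583°
Δλ = -40.3969°
y = sin Δλ · cos φ₂ = -0.246667
x = cos φ₁ sin φ₂ − sin φ₁ cos φ₂ cos Δλ = -0.033503
θ = atan2(y, x) = -97.7348° → 262.2652° (mod 360°)

262.3°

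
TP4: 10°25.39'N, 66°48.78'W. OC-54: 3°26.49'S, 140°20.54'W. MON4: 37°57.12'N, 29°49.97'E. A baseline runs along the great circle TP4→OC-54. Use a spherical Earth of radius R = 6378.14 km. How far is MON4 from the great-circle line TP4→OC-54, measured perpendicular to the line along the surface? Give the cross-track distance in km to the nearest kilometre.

TP4: φ = +10.42317°, λ = -66.81300°
OC-54: φ = -3.44150°, λ = -140.34233°
MON4: φ = +37.95200°, λ = +29.83283°
δ₁₃ = central angle TP4→MON4 = 1.549282 rad  (haversine)
θ₁₃ = bearing TP4→MON4 = 51.574°,  θ₁₂ = bearing TP4→OC-54 = 263.430°
dₓₜ = R·arcsin(sin δ₁₃ · sin(θ₁₃ − θ₁₂)) = 6378.14·arcsin(0.99977·sin(-211.857°)) = 3545.352 km
|dₓₜ| = 3545.352 km

3545 km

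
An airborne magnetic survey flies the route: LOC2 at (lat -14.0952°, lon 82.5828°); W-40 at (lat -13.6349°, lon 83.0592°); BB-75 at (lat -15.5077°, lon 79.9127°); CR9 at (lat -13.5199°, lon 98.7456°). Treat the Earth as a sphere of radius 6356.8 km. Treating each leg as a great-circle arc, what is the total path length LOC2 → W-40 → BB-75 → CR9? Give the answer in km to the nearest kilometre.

2503 km

LOC2→W-40: c = 0.011389 rad, d = 72.40 km
W-40→BB-75: c = 0.062394 rad, d = 396.63 km
BB-75→CR9: c = 0.319983 rad, d = 2034.07 km
Total = 72.40 + 396.63 + 2034.07 = 2503.09 km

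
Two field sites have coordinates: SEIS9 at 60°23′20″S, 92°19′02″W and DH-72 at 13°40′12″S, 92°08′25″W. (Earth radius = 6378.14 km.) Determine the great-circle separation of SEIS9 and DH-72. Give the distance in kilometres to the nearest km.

5201 km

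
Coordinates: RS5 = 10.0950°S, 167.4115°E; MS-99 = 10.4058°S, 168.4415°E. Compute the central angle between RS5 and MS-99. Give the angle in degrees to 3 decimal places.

1.060°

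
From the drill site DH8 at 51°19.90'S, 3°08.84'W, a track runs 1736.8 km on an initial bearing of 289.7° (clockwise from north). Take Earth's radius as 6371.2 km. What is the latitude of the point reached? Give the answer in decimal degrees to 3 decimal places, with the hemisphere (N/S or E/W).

44.046°S

DH8: φ = -51.33167°, λ = -3.14733°
δ = d/R = 1736.8/6371.2 = 0.272602 rad
φ₂ = arcsin(sin φ₁ cos δ + cos φ₁ sin δ cos θ)
   = arcsin(-0.78078·0.96307 + 0.62481·0.26924·0.33710) = -44.04615°
λ₂ = λ₁ + atan2(sin θ sin δ cos φ₁, cos δ − sin φ₁ sin φ₂) = -23.79698°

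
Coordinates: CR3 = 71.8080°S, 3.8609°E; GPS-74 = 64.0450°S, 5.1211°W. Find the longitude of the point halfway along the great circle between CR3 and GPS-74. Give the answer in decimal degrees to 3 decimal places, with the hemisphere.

Bx = cos φ₂ cos Δλ = 0.432298,  By = cos φ₂ sin Δλ = -0.068330
φₘ = atan2(sin φ₁ + sin φ₂, √((cos φ₁ + Bx)² + By²)) = -67.98607°
λₘ = λ₁ + atan2(By, cos φ₁ + Bx) = -1.38300°

1.383°W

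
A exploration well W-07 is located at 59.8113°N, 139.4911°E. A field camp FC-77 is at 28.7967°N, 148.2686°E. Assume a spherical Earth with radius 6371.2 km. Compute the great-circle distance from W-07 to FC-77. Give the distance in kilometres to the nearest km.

Δφ = -31.0146°,  Δλ = 8.7775°
a = sin²(Δφ/2) + cos φ₁ cos φ₂ sin²(Δλ/2) = 0.074062
c = 2·arcsin(√a) = 0.551241 rad = 31.5838°
d = R·c = 6371.2 × 0.551241 = 3512.1 km

3512 km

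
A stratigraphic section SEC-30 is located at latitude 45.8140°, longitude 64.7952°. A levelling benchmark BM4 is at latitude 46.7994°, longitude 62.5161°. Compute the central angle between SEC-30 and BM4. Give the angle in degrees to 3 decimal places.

Δφ = 0.9854°,  Δλ = -2.2791°
a = sin²(Δφ/2) + cos φ₁ cos φ₂ sin²(Δλ/2) = 0.000263
c = 2·arcsin(√a) = 0.032415 rad = 1.8572°

1.857°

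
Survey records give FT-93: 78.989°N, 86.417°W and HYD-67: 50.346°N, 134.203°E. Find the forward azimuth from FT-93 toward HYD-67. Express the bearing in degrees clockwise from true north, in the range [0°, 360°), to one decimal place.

326.3°

Δλ = -139.3800°
y = sin Δλ · cos φ₂ = -0.415461
x = cos φ₁ sin φ₂ − sin φ₁ cos φ₂ cos Δλ = 0.622518
θ = atan2(y, x) = -33.7186° → 326.2814° (mod 360°)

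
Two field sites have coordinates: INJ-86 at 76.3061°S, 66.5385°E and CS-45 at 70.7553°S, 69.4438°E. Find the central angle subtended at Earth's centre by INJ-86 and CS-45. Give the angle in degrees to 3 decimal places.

5.610°

Δφ = 5.5508°,  Δλ = 2.9053°
a = sin²(Δφ/2) + cos φ₁ cos φ₂ sin²(Δλ/2) = 0.002395
c = 2·arcsin(√a) = 0.097911 rad = 5.6099°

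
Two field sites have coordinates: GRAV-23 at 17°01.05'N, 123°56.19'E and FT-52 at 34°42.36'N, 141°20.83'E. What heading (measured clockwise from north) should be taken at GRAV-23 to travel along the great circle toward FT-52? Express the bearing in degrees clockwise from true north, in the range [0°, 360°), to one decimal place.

38.0°

GRAV-23: φ = +17.01750°, λ = +123.93650°
FT-52: φ = +34.70600°, λ = +141.34717°
Δλ = 17.4107°
y = sin Δλ · cos φ₂ = 0.245983
x = cos φ₁ sin φ₂ − sin φ₁ cos φ₂ cos Δλ = 0.314865
θ = atan2(y, x) = 37.9981° → 37.9981° (mod 360°)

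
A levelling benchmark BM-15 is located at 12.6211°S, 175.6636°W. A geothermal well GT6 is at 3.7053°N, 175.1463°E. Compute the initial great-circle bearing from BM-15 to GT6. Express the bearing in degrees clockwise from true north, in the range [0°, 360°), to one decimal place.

330.2°

Δλ = -9.1901°
y = sin Δλ · cos φ₂ = -0.159377
x = cos φ₁ sin φ₂ − sin φ₁ cos φ₂ cos Δλ = 0.278310
θ = atan2(y, x) = -29.7980° → 330.2020° (mod 360°)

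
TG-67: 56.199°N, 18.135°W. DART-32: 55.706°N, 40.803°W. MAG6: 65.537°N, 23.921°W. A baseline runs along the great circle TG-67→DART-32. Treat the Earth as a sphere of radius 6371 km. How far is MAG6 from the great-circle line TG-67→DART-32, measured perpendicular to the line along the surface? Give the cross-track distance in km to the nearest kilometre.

1007 km

δ₁₃ = central angle TG-67→MAG6 = 0.170060 rad  (haversine)
θ₁₃ = bearing TG-67→MAG6 = 345.719°,  θ₁₂ = bearing TG-67→DART-32 = 277.234°
dₓₜ = R·arcsin(sin δ₁₃ · sin(θ₁₃ − θ₁₂)) = 6371·arcsin(0.16924·sin(68.485°)) = 1007.299 km
|dₓₜ| = 1007.299 km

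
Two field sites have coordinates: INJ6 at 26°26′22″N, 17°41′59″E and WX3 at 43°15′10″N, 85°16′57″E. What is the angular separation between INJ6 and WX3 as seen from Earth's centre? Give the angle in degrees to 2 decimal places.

INJ6: φ = +26.43944°, λ = +17.69972°
WX3: φ = +43.25278°, λ = +85.28250°
Δφ = 16.8133°,  Δλ = 67.5828°
a = sin²(Δφ/2) + cos φ₁ cos φ₂ sin²(Δλ/2) = 0.223103
c = 2·arcsin(√a) = 0.983883 rad = 56.3723°

56.37°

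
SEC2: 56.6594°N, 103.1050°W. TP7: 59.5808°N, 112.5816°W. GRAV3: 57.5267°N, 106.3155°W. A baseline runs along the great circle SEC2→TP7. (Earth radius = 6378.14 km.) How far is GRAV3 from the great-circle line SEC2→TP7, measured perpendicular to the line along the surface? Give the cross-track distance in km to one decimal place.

24.4 km

δ₁₃ = central angle SEC2→GRAV3 = 0.033993 rad  (haversine)
θ₁₃ = bearing SEC2→GRAV3 = 297.781°,  θ₁₂ = bearing SEC2→TP7 = 304.240°
dₓₜ = R·arcsin(sin δ₁₃ · sin(θ₁₃ − θ₁₂)) = 6378.14·arcsin(0.03399·sin(-6.459°)) = -24.386 km
|dₓₜ| = 24.386 km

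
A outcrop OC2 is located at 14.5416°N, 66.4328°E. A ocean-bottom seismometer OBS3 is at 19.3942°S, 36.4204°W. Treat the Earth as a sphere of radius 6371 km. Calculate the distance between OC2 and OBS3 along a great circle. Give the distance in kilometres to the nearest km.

11859 km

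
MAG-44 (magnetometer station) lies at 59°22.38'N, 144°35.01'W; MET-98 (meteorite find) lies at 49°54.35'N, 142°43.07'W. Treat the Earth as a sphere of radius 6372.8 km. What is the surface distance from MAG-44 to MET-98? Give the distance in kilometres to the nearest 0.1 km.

MAG-44: φ = +59.37300°, λ = -144.58350°
MET-98: φ = +49.90583°, λ = -142.71783°
Δφ = -9.4672°,  Δλ = 1.8657°
a = sin²(Δφ/2) + cos φ₁ cos φ₂ sin²(Δλ/2) = 0.006897
c = 2·arcsin(√a) = 0.166287 rad = 9.5276°
d = R·c = 6372.8 × 0.166287 = 1059.7 km

1059.7 km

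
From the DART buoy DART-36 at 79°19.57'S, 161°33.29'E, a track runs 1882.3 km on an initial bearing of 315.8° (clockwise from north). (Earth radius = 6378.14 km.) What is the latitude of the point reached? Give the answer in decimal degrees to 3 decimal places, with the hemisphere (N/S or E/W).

DART-36: φ = -79.32617°, λ = +161.55483°
δ = d/R = 1882.3/6378.14 = 0.295117 rad
φ₂ = arcsin(sin φ₁ cos δ + cos φ₁ sin δ cos θ)
   = arcsin(-0.98270·0.95677 + 0.18522·0.29085·0.71691) = -64.36823°
λ₂ = λ₁ + atan2(sin θ sin δ cos φ₁, cos δ − sin φ₁ sin φ₂) = 133.60203°

64.368°S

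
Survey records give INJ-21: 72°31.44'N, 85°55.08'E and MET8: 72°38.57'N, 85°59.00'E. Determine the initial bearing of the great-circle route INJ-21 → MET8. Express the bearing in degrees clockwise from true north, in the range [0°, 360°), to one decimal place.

9.3°

INJ-21: φ = +72.52400°, λ = +85.91800°
MET8: φ = +72.64283°, λ = +85.98333°
Δλ = 0.0653°
y = sin Δλ · cos φ₂ = 0.000340
x = cos φ₁ sin φ₂ − sin φ₁ cos φ₂ cos Δλ = 0.002074
θ = atan2(y, x) = 9.3138° → 9.3138° (mod 360°)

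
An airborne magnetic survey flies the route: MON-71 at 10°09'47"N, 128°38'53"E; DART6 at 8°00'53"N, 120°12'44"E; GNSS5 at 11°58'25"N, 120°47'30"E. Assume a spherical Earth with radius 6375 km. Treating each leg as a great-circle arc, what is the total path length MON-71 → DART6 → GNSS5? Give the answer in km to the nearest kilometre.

1402 km

MON-71: φ = +10.16306°, λ = +128.64806°
DART6: φ = +8.01472°, λ = +120.21222°
GNSS5: φ = +11.97361°, λ = +120.79167°
MON-71→DART6: c = 0.150130 rad, d = 957.08 km
DART6→GNSS5: c = 0.069809 rad, d = 445.04 km
Total = 957.08 + 445.04 = 1402.11 km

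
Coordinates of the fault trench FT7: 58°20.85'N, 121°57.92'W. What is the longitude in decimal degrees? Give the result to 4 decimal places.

121° + 57.92′/60 = 121 + 0.96533 = 121.9653°

121.9653°W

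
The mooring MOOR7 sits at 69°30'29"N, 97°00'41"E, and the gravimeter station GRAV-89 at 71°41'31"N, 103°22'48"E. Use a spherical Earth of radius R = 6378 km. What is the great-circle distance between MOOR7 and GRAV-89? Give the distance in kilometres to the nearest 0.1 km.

338.1 km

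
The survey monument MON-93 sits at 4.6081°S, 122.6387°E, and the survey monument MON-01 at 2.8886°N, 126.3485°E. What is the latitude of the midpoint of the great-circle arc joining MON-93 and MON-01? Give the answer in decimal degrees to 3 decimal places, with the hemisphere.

0.860°S

Bx = cos φ₂ cos Δλ = 0.996637,  By = cos φ₂ sin Δλ = 0.064621
φₘ = atan2(sin φ₁ + sin φ₂, √((cos φ₁ + Bx)² + By²)) = -0.86020°
λₘ = λ₁ + atan2(By, cos φ₁ + Bx) = 124.49542°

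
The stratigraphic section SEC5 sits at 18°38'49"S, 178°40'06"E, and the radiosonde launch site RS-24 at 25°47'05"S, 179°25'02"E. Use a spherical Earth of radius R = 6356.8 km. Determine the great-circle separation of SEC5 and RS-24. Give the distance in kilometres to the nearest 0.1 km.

SEC5: φ = -18.64694°, λ = +178.66833°
RS-24: φ = -25.78472°, λ = +179.41722°
Δφ = -7.1378°,  Δλ = 0.7489°
a = sin²(Δφ/2) + cos φ₁ cos φ₂ sin²(Δλ/2) = 0.003911
c = 2·arcsin(√a) = 0.125163 rad = 7.1713°
d = R·c = 6356.8 × 0.125163 = 795.6 km

795.6 km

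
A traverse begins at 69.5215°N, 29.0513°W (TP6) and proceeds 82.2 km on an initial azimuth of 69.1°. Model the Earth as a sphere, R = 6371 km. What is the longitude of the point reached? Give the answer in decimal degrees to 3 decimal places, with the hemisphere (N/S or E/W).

δ = d/R = 82.2/6371 = 0.012902 rad
φ₂ = arcsin(sin φ₁ cos δ + cos φ₁ sin δ cos θ)
   = arcsin(0.93680·0.99992 + 0.34986·0.01290·0.35674) = 69.77393°
λ₂ = λ₁ + atan2(sin θ sin δ cos φ₁, cos δ − sin φ₁ sin φ₂) = -27.05340°

27.053°W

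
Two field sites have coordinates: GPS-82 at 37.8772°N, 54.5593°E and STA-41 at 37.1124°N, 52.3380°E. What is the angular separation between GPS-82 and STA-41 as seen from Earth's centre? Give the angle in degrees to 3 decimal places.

1.921°

Δφ = -0.7648°,  Δλ = -2.2213°
a = sin²(Δφ/2) + cos φ₁ cos φ₂ sin²(Δλ/2) = 0.000281
c = 2·arcsin(√a) = 0.033530 rad = 1.9211°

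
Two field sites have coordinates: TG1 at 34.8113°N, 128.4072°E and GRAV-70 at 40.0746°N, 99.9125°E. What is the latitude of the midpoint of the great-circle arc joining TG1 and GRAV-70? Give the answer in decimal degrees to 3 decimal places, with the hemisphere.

38.309°N

Bx = cos φ₂ cos Δλ = 0.672511,  By = cos φ₂ sin Δλ = -0.365063
φₘ = atan2(sin φ₁ + sin φ₂, √((cos φ₁ + Bx)² + By²)) = 38.30925°
λₘ = λ₁ + atan2(By, cos φ₁ + Bx) = 114.67189°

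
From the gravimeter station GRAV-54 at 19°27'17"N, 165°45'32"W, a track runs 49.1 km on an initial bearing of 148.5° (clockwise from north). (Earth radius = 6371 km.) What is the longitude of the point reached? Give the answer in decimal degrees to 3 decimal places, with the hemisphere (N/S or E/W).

165.515°W

GRAV-54: φ = +19.45472°, λ = -165.75889°
δ = d/R = 49.1/6371 = 0.007707 rad
φ₂ = arcsin(sin φ₁ cos δ + cos φ₁ sin δ cos θ)
   = arcsin(0.33306·0.99997 + 0.94290·0.00771·-0.85264) = 19.07806°
λ₂ = λ₁ + atan2(sin θ sin δ cos φ₁, cos δ − sin φ₁ sin φ₂) = -165.51476°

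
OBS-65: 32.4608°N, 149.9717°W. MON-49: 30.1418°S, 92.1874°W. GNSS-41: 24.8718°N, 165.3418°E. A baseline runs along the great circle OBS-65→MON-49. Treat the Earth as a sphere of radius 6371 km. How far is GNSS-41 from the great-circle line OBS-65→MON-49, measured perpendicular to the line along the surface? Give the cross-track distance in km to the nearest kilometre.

δ₁₃ = central angle OBS-65→GNSS-41 = 0.691980 rad  (haversine)
θ₁₃ = bearing OBS-65→GNSS-41 = 270.779°,  θ₁₂ = bearing OBS-65→MON-49 = 132.530°
dₓₜ = R·arcsin(sin δ₁₃ · sin(θ₁₃ − θ₁₂)) = 6371·arcsin(0.63806·sin(138.250°)) = 2795.764 km
|dₓₜ| = 2795.764 km

2796 km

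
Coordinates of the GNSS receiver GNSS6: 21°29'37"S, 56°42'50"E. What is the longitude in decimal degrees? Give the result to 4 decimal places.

56.7139°E

56° + 42′/60 + 50″/3600 = 56 + 0.70000 + 0.01389 = 56.7139°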